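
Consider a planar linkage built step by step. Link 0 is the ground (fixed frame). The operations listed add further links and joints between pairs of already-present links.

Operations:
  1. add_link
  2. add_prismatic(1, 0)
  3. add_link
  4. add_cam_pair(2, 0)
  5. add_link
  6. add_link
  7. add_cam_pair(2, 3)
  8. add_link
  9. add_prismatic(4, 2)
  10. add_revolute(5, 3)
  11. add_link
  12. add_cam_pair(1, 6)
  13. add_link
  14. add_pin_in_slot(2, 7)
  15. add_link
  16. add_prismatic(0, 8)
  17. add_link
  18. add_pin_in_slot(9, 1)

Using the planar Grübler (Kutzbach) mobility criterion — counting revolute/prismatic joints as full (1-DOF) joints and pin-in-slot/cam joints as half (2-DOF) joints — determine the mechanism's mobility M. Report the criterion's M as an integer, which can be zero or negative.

M = 14

link 0 = ground. State L|J1|J2 = 1|0|0
+link1  2|0|0
P(1,0) f=1→J1  2|1|0
+link2  3|1|0
C(2,0) f=2→J2  3|1|1
+link3  4|1|1
+link4  5|1|1
C(2,3) f=2→J2  5|1|2
+link5  6|1|2
P(4,2) f=1→J1  6|2|2
R(5,3) f=1→J1  6|3|2
+link6  7|3|2
C(1,6) f=2→J2  7|3|3
+link7  8|3|3
PS(2,7) f=2→J2  8|3|4
+link8  9|3|4
P(0,8) f=1→J1  9|4|4
+link9  10|4|4
PS(9,1) f=2→J2  10|4|5
M = 3(10−1)−2·4−5 = 27−8−5 = 14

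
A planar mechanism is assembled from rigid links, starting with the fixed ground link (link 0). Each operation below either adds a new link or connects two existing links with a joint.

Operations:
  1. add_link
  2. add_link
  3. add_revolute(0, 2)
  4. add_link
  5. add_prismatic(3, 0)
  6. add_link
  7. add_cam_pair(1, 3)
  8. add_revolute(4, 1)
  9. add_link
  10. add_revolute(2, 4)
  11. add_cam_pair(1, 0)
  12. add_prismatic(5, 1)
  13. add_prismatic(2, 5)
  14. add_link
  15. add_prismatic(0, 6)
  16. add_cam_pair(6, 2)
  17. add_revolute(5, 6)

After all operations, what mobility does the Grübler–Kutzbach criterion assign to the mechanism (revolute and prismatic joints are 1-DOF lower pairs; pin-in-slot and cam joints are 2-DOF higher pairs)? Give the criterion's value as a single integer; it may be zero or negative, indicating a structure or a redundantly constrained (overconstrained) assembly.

L=1 J1=0 J2=0
add link → L=2 J1=0 J2=0
add link → L=3 J1=0 J2=0
R@0,2 dof=1 J1 → L=3 J1=1 J2=0
add link → L=4 J1=1 J2=0
P@3,0 dof=1 J1 → L=4 J1=2 J2=0
add link → L=5 J1=2 J2=0
C@1,3 dof=2 J2 → L=5 J1=2 J2=1
R@4,1 dof=1 J1 → L=5 J1=3 J2=1
add link → L=6 J1=3 J2=1
R@2,4 dof=1 J1 → L=6 J1=4 J2=1
C@1,0 dof=2 J2 → L=6 J1=4 J2=2
P@5,1 dof=1 J1 → L=6 J1=5 J2=2
P@2,5 dof=1 J1 → L=6 J1=6 J2=2
add link → L=7 J1=6 J2=2
P@0,6 dof=1 J1 → L=7 J1=7 J2=2
C@6,2 dof=2 J2 → L=7 J1=7 J2=3
R@5,6 dof=1 J1 → L=7 J1=8 J2=3
M=3(L−1)−2J1−J2=3·6−2·8−3=-1

M = -1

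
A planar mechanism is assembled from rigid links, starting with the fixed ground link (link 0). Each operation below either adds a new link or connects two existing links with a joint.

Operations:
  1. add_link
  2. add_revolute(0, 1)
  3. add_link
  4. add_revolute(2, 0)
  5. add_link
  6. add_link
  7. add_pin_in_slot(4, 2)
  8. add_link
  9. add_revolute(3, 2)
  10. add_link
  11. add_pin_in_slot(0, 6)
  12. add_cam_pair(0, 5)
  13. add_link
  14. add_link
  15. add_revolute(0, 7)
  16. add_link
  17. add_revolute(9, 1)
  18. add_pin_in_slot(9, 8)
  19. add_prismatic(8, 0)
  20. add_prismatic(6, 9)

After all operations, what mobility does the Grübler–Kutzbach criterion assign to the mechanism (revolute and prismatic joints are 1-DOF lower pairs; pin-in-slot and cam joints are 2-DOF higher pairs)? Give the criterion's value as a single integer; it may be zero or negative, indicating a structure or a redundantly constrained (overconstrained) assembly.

M = 9

link 0 = ground. State L|J1|J2 = 1|0|0
+link1  2|0|0
R(0,1) f=1→J1  2|1|0
+link2  3|1|0
R(2,0) f=1→J1  3|2|0
+link3  4|2|0
+link4  5|2|0
PS(4,2) f=2→J2  5|2|1
+link5  6|2|1
R(3,2) f=1→J1  6|3|1
+link6  7|3|1
PS(0,6) f=2→J2  7|3|2
C(0,5) f=2→J2  7|3|3
+link7  8|3|3
+link8  9|3|3
R(0,7) f=1→J1  9|4|3
+link9  10|4|3
R(9,1) f=1→J1  10|5|3
PS(9,8) f=2→J2  10|5|4
P(8,0) f=1→J1  10|6|4
P(6,9) f=1→J1  10|7|4
M = 3(10−1)−2·7−4 = 27−14−4 = 9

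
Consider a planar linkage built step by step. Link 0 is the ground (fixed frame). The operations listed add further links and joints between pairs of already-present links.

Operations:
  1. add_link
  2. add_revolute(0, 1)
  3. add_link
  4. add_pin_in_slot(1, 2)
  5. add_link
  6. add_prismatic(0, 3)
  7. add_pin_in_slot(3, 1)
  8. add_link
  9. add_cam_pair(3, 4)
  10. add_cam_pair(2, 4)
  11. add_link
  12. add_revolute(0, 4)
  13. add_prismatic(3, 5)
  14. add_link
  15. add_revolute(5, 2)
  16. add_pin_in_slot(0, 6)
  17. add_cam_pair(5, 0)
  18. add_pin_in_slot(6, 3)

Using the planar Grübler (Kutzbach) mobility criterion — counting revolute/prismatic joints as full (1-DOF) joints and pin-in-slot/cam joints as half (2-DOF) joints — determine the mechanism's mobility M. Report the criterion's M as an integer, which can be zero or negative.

[1;0;0] (link 0 is ground)
L+ [2;0;0]
R(0,1)∈J1 [2;1;0]
L+ [3;1;0]
PS(1,2)∈J2 [3;1;1]
L+ [4;1;1]
P(0,3)∈J1 [4;2;1]
PS(3,1)∈J2 [4;2;2]
L+ [5;2;2]
C(3,4)∈J2 [5;2;3]
C(2,4)∈J2 [5;2;4]
L+ [6;2;4]
R(0,4)∈J1 [6;3;4]
P(3,5)∈J1 [6;4;4]
L+ [7;4;4]
R(5,2)∈J1 [7;5;4]
PS(0,6)∈J2 [7;5;5]
C(5,0)∈J2 [7;5;6]
PS(6,3)∈J2 [7;5;7]
mobility = 18 − 10 − 7 = 1

M = 1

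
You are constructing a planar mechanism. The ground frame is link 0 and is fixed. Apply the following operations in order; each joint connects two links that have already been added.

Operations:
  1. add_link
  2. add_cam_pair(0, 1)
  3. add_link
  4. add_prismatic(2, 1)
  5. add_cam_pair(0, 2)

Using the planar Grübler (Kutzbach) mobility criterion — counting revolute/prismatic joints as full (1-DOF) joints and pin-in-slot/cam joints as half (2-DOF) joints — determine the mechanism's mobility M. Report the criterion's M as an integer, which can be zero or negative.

M = 2

ground; <1,0,0>
#1 <2,0,0>
C:0↔1 J2 <2,0,1>
#2 <3,0,1>
P:2↔1 J1 <3,1,1>
C:0↔2 J2 <3,1,2>
3×2 − 2×1 − 1×2 = 2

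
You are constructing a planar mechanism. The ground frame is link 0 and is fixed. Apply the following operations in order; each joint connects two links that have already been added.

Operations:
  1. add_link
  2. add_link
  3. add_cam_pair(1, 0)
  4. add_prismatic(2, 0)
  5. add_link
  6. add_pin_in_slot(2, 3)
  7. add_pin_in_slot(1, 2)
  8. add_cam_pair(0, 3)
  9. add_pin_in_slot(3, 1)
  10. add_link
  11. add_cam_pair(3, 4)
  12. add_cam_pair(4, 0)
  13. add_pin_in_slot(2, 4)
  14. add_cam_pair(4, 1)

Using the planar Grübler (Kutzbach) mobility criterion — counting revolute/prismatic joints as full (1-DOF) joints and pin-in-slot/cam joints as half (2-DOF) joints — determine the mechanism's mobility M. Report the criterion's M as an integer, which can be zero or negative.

ground; <1,0,0>
#1 <2,0,0>
#2 <3,0,0>
C:1↔0 J2 <3,0,1>
P:2↔0 J1 <3,1,1>
#3 <4,1,1>
PS:2↔3 J2 <4,1,2>
PS:1↔2 J2 <4,1,3>
C:0↔3 J2 <4,1,4>
PS:3↔1 J2 <4,1,5>
#4 <5,1,5>
C:3↔4 J2 <5,1,6>
C:4↔0 J2 <5,1,7>
PS:2↔4 J2 <5,1,8>
C:4↔1 J2 <5,1,9>
3×4 − 2×1 − 1×9 = 1

M = 1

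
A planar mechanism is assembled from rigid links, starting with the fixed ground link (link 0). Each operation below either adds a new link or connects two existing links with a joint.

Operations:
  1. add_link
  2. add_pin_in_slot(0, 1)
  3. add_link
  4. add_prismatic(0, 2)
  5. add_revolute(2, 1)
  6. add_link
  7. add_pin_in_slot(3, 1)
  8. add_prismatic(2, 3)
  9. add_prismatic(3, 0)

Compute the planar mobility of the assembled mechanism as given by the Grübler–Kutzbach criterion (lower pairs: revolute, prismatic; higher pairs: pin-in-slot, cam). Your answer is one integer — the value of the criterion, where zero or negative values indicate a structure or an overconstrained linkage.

L=1 J1=0 J2=0
add link → L=2 J1=0 J2=0
PS@0,1 dof=2 J2 → L=2 J1=0 J2=1
add link → L=3 J1=0 J2=1
P@0,2 dof=1 J1 → L=3 J1=1 J2=1
R@2,1 dof=1 J1 → L=3 J1=2 J2=1
add link → L=4 J1=2 J2=1
PS@3,1 dof=2 J2 → L=4 J1=2 J2=2
P@2,3 dof=1 J1 → L=4 J1=3 J2=2
P@3,0 dof=1 J1 → L=4 J1=4 J2=2
M=3(L−1)−2J1−J2=3·3−2·4−2=-1

M = -1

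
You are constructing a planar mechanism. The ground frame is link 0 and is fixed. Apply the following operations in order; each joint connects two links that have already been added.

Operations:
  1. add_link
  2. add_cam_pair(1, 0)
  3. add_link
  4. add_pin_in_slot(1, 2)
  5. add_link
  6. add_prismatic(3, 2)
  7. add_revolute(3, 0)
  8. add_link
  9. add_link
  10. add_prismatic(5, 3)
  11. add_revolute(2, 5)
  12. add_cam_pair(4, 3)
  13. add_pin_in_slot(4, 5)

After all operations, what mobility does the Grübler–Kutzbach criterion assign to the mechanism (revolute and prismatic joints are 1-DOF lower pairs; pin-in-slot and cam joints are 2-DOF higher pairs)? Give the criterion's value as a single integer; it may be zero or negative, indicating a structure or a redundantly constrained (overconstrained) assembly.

M = 3

[1;0;0] (link 0 is ground)
L+ [2;0;0]
C(1,0)∈J2 [2;0;1]
L+ [3;0;1]
PS(1,2)∈J2 [3;0;2]
L+ [4;0;2]
P(3,2)∈J1 [4;1;2]
R(3,0)∈J1 [4;2;2]
L+ [5;2;2]
L+ [6;2;2]
P(5,3)∈J1 [6;3;2]
R(2,5)∈J1 [6;4;2]
C(4,3)∈J2 [6;4;3]
PS(4,5)∈J2 [6;4;4]
mobility = 15 − 8 − 4 = 3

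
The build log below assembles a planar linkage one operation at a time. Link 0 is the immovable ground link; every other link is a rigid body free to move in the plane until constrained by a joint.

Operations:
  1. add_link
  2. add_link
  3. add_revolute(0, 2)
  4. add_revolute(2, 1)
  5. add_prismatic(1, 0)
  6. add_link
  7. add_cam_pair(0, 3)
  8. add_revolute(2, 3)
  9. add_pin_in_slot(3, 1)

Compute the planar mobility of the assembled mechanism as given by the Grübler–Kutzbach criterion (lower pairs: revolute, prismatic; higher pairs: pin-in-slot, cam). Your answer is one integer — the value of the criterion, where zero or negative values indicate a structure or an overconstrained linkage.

M = -1

ground; <1,0,0>
#1 <2,0,0>
#2 <3,0,0>
R:0↔2 J1 <3,1,0>
R:2↔1 J1 <3,2,0>
P:1↔0 J1 <3,3,0>
#3 <4,3,0>
C:0↔3 J2 <4,3,1>
R:2↔3 J1 <4,4,1>
PS:3↔1 J2 <4,4,2>
3×3 − 2×4 − 1×2 = -1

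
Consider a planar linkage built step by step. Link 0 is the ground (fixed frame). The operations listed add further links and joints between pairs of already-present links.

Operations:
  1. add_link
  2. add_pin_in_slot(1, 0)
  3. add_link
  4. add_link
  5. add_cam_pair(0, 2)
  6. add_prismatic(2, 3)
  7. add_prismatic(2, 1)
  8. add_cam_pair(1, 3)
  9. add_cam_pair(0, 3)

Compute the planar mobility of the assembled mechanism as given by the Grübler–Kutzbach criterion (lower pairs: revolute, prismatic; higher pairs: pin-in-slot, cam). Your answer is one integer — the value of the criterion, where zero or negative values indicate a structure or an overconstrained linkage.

M = 1

(L,J1,J2)=(1,0,0); link0 fixed
link1: (2,0,0)
PS 1-0 [J2]: (2,0,1)
link2: (3,0,1)
link3: (4,0,1)
C 0-2 [J2]: (4,0,2)
P 2-3 [J1]: (4,1,2)
P 2-1 [J1]: (4,2,2)
C 1-3 [J2]: (4,2,3)
C 0-3 [J2]: (4,2,4)
Grübler: 3·3 − 2·2 − 4 = 1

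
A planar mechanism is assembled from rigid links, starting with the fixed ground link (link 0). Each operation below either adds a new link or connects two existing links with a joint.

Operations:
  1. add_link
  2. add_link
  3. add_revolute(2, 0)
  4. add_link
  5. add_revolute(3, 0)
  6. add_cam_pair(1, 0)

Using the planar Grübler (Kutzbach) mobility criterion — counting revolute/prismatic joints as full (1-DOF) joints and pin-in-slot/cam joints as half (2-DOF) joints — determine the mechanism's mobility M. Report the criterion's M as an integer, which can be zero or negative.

[1;0;0] (link 0 is ground)
L+ [2;0;0]
L+ [3;0;0]
R(2,0)∈J1 [3;1;0]
L+ [4;1;0]
R(3,0)∈J1 [4;2;0]
C(1,0)∈J2 [4;2;1]
mobility = 9 − 4 − 1 = 4

M = 4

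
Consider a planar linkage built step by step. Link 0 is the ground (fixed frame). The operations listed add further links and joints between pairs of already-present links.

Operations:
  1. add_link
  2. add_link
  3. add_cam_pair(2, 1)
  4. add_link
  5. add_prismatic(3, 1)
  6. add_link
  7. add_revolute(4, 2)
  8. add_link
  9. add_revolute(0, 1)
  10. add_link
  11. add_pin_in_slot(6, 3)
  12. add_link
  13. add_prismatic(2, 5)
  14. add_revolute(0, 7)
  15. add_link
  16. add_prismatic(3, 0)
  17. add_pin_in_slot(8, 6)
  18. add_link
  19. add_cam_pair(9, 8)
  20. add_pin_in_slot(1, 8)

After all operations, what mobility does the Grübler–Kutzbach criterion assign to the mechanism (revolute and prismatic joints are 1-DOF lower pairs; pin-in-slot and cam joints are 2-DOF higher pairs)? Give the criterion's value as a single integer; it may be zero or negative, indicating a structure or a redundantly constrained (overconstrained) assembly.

M = 10

[1;0;0] (link 0 is ground)
L+ [2;0;0]
L+ [3;0;0]
C(2,1)∈J2 [3;0;1]
L+ [4;0;1]
P(3,1)∈J1 [4;1;1]
L+ [5;1;1]
R(4,2)∈J1 [5;2;1]
L+ [6;2;1]
R(0,1)∈J1 [6;3;1]
L+ [7;3;1]
PS(6,3)∈J2 [7;3;2]
L+ [8;3;2]
P(2,5)∈J1 [8;4;2]
R(0,7)∈J1 [8;5;2]
L+ [9;5;2]
P(3,0)∈J1 [9;6;2]
PS(8,6)∈J2 [9;6;3]
L+ [10;6;3]
C(9,8)∈J2 [10;6;4]
PS(1,8)∈J2 [10;6;5]
mobility = 27 − 12 − 5 = 10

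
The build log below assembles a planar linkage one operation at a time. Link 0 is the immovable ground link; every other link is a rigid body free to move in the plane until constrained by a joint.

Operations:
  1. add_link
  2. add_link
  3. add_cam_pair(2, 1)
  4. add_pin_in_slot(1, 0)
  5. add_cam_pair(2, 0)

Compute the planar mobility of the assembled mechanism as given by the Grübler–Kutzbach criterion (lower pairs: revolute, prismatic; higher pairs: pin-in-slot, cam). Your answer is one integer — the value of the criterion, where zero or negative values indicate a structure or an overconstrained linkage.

(L,J1,J2)=(1,0,0); link0 fixed
link1: (2,0,0)
link2: (3,0,0)
C 2-1 [J2]: (3,0,1)
PS 1-0 [J2]: (3,0,2)
C 2-0 [J2]: (3,0,3)
Grübler: 3·2 − 2·0 − 3 = 3

M = 3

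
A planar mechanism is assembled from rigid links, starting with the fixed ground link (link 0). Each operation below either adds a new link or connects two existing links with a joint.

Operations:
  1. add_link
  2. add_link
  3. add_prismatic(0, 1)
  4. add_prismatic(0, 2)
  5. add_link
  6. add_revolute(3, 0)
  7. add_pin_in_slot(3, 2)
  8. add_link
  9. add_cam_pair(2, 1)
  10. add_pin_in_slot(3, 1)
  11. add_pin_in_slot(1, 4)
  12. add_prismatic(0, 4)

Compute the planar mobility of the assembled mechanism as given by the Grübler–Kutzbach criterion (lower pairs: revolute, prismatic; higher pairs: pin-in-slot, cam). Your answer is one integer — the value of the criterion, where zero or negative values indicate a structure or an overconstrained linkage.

M = 0

[1;0;0] (link 0 is ground)
L+ [2;0;0]
L+ [3;0;0]
P(0,1)∈J1 [3;1;0]
P(0,2)∈J1 [3;2;0]
L+ [4;2;0]
R(3,0)∈J1 [4;3;0]
PS(3,2)∈J2 [4;3;1]
L+ [5;3;1]
C(2,1)∈J2 [5;3;2]
PS(3,1)∈J2 [5;3;3]
PS(1,4)∈J2 [5;3;4]
P(0,4)∈J1 [5;4;4]
mobility = 12 − 8 − 4 = 0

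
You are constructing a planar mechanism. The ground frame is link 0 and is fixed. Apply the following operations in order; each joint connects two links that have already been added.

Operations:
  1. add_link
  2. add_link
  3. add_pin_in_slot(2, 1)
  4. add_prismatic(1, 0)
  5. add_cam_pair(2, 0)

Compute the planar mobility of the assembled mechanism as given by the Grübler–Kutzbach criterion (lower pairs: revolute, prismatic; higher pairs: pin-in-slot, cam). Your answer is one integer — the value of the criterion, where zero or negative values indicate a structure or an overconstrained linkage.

M = 2

ground; <1,0,0>
#1 <2,0,0>
#2 <3,0,0>
PS:2↔1 J2 <3,0,1>
P:1↔0 J1 <3,1,1>
C:2↔0 J2 <3,1,2>
3×2 − 2×1 − 1×2 = 2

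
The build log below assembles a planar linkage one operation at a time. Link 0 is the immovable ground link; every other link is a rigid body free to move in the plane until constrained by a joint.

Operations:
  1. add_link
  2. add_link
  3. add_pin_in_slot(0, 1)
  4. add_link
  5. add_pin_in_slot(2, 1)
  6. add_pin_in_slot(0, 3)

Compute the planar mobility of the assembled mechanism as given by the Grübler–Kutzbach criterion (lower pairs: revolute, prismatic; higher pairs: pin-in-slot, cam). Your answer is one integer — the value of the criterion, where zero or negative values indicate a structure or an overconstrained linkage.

ground; <1,0,0>
#1 <2,0,0>
#2 <3,0,0>
PS:0↔1 J2 <3,0,1>
#3 <4,0,1>
PS:2↔1 J2 <4,0,2>
PS:0↔3 J2 <4,0,3>
3×3 − 2×0 − 1×3 = 6

M = 6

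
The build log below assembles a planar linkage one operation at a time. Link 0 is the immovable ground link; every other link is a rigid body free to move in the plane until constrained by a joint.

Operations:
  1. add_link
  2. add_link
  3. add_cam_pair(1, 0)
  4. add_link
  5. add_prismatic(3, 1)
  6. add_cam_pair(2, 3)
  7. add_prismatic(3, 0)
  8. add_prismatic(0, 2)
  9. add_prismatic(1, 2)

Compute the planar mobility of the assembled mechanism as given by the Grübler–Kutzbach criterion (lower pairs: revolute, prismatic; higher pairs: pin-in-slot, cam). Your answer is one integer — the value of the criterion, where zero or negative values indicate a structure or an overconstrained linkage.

M = -1

[1;0;0] (link 0 is ground)
L+ [2;0;0]
L+ [3;0;0]
C(1,0)∈J2 [3;0;1]
L+ [4;0;1]
P(3,1)∈J1 [4;1;1]
C(2,3)∈J2 [4;1;2]
P(3,0)∈J1 [4;2;2]
P(0,2)∈J1 [4;3;2]
P(1,2)∈J1 [4;4;2]
mobility = 9 − 8 − 2 = -1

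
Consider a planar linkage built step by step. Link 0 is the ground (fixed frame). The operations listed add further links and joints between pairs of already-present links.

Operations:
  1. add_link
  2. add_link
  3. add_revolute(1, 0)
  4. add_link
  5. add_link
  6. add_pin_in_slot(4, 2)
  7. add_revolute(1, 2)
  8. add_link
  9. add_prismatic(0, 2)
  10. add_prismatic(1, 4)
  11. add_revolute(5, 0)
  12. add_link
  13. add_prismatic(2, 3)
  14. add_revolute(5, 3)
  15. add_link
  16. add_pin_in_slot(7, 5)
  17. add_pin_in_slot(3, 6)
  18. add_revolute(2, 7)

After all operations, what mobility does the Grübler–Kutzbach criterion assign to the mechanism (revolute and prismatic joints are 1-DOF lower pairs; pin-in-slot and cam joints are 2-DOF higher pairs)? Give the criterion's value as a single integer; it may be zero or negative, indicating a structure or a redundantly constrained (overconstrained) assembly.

M = 2

(L,J1,J2)=(1,0,0); link0 fixed
link1: (2,0,0)
link2: (3,0,0)
R 1-0 [J1]: (3,1,0)
link3: (4,1,0)
link4: (5,1,0)
PS 4-2 [J2]: (5,1,1)
R 1-2 [J1]: (5,2,1)
link5: (6,2,1)
P 0-2 [J1]: (6,3,1)
P 1-4 [J1]: (6,4,1)
R 5-0 [J1]: (6,5,1)
link6: (7,5,1)
P 2-3 [J1]: (7,6,1)
R 5-3 [J1]: (7,7,1)
link7: (8,7,1)
PS 7-5 [J2]: (8,7,2)
PS 3-6 [J2]: (8,7,3)
R 2-7 [J1]: (8,8,3)
Grübler: 3·7 − 2·8 − 3 = 2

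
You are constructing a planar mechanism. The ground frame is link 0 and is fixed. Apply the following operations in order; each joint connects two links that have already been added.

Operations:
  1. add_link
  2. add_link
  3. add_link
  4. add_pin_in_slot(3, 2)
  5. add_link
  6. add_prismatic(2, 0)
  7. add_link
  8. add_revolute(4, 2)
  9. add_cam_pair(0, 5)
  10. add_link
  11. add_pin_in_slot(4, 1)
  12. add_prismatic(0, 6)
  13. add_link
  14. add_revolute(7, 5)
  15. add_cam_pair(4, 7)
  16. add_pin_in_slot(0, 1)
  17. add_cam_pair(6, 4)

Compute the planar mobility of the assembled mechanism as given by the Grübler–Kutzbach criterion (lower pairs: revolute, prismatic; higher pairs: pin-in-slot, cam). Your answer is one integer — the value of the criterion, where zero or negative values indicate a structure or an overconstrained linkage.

ground; <1,0,0>
#1 <2,0,0>
#2 <3,0,0>
#3 <4,0,0>
PS:3↔2 J2 <4,0,1>
#4 <5,0,1>
P:2↔0 J1 <5,1,1>
#5 <6,1,1>
R:4↔2 J1 <6,2,1>
C:0↔5 J2 <6,2,2>
#6 <7,2,2>
PS:4↔1 J2 <7,2,3>
P:0↔6 J1 <7,3,3>
#7 <8,3,3>
R:7↔5 J1 <8,4,3>
C:4↔7 J2 <8,4,4>
PS:0↔1 J2 <8,4,5>
C:6↔4 J2 <8,4,6>
3×7 − 2×4 − 1×6 = 7

M = 7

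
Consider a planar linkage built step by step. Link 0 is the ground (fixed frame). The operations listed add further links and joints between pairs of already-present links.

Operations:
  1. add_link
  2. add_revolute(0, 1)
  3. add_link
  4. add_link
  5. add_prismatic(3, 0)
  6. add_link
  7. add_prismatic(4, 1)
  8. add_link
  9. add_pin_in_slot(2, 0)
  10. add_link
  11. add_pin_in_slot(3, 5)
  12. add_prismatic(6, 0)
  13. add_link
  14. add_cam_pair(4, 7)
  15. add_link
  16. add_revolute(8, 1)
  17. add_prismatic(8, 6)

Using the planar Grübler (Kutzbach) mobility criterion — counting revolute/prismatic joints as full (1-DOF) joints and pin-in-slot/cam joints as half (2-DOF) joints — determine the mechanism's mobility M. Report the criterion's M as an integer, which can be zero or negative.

M = 9

[1;0;0] (link 0 is ground)
L+ [2;0;0]
R(0,1)∈J1 [2;1;0]
L+ [3;1;0]
L+ [4;1;0]
P(3,0)∈J1 [4;2;0]
L+ [5;2;0]
P(4,1)∈J1 [5;3;0]
L+ [6;3;0]
PS(2,0)∈J2 [6;3;1]
L+ [7;3;1]
PS(3,5)∈J2 [7;3;2]
P(6,0)∈J1 [7;4;2]
L+ [8;4;2]
C(4,7)∈J2 [8;4;3]
L+ [9;4;3]
R(8,1)∈J1 [9;5;3]
P(8,6)∈J1 [9;6;3]
mobility = 24 − 12 − 3 = 9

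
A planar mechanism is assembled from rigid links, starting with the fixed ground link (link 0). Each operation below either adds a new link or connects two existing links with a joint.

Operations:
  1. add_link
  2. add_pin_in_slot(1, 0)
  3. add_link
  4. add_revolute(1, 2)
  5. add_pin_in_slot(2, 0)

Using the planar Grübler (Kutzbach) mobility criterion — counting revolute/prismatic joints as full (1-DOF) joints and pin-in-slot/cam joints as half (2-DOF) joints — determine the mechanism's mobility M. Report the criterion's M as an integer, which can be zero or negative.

[1;0;0] (link 0 is ground)
L+ [2;0;0]
PS(1,0)∈J2 [2;0;1]
L+ [3;0;1]
R(1,2)∈J1 [3;1;1]
PS(2,0)∈J2 [3;1;2]
mobility = 6 − 2 − 2 = 2

M = 2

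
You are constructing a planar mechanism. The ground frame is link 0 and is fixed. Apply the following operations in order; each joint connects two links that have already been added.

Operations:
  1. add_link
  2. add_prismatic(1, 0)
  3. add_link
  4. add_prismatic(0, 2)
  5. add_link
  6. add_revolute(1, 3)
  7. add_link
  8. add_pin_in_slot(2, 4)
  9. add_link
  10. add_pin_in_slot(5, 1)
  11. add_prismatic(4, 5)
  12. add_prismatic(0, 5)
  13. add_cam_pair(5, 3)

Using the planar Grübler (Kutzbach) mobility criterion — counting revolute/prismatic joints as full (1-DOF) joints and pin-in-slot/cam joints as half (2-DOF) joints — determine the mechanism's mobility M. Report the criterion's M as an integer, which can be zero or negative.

ground; <1,0,0>
#1 <2,0,0>
P:1↔0 J1 <2,1,0>
#2 <3,1,0>
P:0↔2 J1 <3,2,0>
#3 <4,2,0>
R:1↔3 J1 <4,3,0>
#4 <5,3,0>
PS:2↔4 J2 <5,3,1>
#5 <6,3,1>
PS:5↔1 J2 <6,3,2>
P:4↔5 J1 <6,4,2>
P:0↔5 J1 <6,5,2>
C:5↔3 J2 <6,5,3>
3×5 − 2×5 − 1×3 = 2

M = 2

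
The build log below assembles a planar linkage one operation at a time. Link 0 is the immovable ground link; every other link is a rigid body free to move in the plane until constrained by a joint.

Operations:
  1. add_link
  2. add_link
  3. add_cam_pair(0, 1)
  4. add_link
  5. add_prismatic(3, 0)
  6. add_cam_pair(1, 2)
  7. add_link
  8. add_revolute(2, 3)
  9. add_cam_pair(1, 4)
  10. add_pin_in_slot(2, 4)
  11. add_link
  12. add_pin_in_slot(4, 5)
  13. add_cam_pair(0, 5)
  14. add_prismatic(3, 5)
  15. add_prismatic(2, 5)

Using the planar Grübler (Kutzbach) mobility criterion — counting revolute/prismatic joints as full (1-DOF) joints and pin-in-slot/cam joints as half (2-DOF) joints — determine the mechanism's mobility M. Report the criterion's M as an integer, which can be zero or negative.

(L,J1,J2)=(1,0,0); link0 fixed
link1: (2,0,0)
link2: (3,0,0)
C 0-1 [J2]: (3,0,1)
link3: (4,0,1)
P 3-0 [J1]: (4,1,1)
C 1-2 [J2]: (4,1,2)
link4: (5,1,2)
R 2-3 [J1]: (5,2,2)
C 1-4 [J2]: (5,2,3)
PS 2-4 [J2]: (5,2,4)
link5: (6,2,4)
PS 4-5 [J2]: (6,2,5)
C 0-5 [J2]: (6,2,6)
P 3-5 [J1]: (6,3,6)
P 2-5 [J1]: (6,4,6)
Grübler: 3·5 − 2·4 − 6 = 1

M = 1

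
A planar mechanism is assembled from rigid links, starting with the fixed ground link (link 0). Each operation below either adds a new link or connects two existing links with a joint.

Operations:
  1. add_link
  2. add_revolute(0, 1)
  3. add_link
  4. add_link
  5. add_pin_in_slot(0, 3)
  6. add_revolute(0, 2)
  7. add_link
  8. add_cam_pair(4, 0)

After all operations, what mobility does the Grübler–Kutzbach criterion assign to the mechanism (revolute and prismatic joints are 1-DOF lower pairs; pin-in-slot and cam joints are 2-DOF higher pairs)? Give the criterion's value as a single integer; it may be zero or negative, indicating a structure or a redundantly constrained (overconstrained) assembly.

link 0 = ground. State L|J1|J2 = 1|0|0
+link1  2|0|0
R(0,1) f=1→J1  2|1|0
+link2  3|1|0
+link3  4|1|0
PS(0,3) f=2→J2  4|1|1
R(0,2) f=1→J1  4|2|1
+link4  5|2|1
C(4,0) f=2→J2  5|2|2
M = 3(5−1)−2·2−2 = 12−4−2 = 6

M = 6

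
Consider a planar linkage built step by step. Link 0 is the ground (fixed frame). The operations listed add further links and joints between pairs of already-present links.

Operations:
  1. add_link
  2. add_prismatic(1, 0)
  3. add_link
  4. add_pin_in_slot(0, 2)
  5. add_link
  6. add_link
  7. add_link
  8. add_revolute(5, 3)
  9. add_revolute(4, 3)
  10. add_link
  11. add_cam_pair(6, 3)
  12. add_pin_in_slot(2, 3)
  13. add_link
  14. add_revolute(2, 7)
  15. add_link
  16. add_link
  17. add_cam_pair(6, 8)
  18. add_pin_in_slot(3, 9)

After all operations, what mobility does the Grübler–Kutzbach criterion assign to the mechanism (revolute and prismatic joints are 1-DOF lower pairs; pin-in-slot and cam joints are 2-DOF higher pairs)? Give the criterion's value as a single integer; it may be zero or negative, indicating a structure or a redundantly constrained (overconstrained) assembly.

M = 14

L=1 J1=0 J2=0
add link → L=2 J1=0 J2=0
P@1,0 dof=1 J1 → L=2 J1=1 J2=0
add link → L=3 J1=1 J2=0
PS@0,2 dof=2 J2 → L=3 J1=1 J2=1
add link → L=4 J1=1 J2=1
add link → L=5 J1=1 J2=1
add link → L=6 J1=1 J2=1
R@5,3 dof=1 J1 → L=6 J1=2 J2=1
R@4,3 dof=1 J1 → L=6 J1=3 J2=1
add link → L=7 J1=3 J2=1
C@6,3 dof=2 J2 → L=7 J1=3 J2=2
PS@2,3 dof=2 J2 → L=7 J1=3 J2=3
add link → L=8 J1=3 J2=3
R@2,7 dof=1 J1 → L=8 J1=4 J2=3
add link → L=9 J1=4 J2=3
add link → L=10 J1=4 J2=3
C@6,8 dof=2 J2 → L=10 J1=4 J2=4
PS@3,9 dof=2 J2 → L=10 J1=4 J2=5
M=3(L−1)−2J1−J2=3·9−2·4−5=14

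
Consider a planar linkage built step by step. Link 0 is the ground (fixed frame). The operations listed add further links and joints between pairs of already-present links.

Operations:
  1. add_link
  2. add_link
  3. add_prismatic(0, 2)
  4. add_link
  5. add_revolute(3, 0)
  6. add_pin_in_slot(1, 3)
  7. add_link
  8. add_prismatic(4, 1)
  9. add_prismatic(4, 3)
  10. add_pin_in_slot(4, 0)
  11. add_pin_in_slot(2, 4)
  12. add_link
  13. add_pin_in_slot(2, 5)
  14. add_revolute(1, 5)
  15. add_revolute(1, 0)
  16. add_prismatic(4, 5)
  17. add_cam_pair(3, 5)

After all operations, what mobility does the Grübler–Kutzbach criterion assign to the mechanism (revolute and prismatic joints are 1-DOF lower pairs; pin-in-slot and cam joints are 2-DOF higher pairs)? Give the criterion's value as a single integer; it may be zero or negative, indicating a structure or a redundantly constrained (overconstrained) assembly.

(L,J1,J2)=(1,0,0); link0 fixed
link1: (2,0,0)
link2: (3,0,0)
P 0-2 [J1]: (3,1,0)
link3: (4,1,0)
R 3-0 [J1]: (4,2,0)
PS 1-3 [J2]: (4,2,1)
link4: (5,2,1)
P 4-1 [J1]: (5,3,1)
P 4-3 [J1]: (5,4,1)
PS 4-0 [J2]: (5,4,2)
PS 2-4 [J2]: (5,4,3)
link5: (6,4,3)
PS 2-5 [J2]: (6,4,4)
R 1-5 [J1]: (6,5,4)
R 1-0 [J1]: (6,6,4)
P 4-5 [J1]: (6,7,4)
C 3-5 [J2]: (6,7,5)
Grübler: 3·5 − 2·7 − 5 = -4

M = -4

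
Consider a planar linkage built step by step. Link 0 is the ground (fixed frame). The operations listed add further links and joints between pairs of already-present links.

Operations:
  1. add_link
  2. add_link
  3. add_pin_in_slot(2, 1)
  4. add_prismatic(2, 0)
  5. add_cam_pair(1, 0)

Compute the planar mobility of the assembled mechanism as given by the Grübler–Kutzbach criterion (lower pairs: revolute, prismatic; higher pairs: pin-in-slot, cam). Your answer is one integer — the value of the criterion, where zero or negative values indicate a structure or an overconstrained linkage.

M = 2

L=1 J1=0 J2=0
add link → L=2 J1=0 J2=0
add link → L=3 J1=0 J2=0
PS@2,1 dof=2 J2 → L=3 J1=0 J2=1
P@2,0 dof=1 J1 → L=3 J1=1 J2=1
C@1,0 dof=2 J2 → L=3 J1=1 J2=2
M=3(L−1)−2J1−J2=3·2−2·1−2=2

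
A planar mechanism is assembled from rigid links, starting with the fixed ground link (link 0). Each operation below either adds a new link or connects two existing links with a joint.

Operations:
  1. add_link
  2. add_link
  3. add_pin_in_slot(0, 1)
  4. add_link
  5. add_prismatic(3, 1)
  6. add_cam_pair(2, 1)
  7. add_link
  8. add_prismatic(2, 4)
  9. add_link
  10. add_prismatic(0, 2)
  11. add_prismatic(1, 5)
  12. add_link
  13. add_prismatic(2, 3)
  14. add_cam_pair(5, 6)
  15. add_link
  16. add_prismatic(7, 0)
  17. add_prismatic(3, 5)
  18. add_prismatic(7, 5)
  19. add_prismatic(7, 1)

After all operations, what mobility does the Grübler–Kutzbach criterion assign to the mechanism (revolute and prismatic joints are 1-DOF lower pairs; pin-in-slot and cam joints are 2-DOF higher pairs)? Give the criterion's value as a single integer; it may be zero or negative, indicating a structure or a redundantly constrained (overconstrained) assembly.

link 0 = ground. State L|J1|J2 = 1|0|0
+link1  2|0|0
+link2  3|0|0
PS(0,1) f=2→J2  3|0|1
+link3  4|0|1
P(3,1) f=1→J1  4|1|1
C(2,1) f=2→J2  4|1|2
+link4  5|1|2
P(2,4) f=1→J1  5|2|2
+link5  6|2|2
P(0,2) f=1→J1  6|3|2
P(1,5) f=1→J1  6|4|2
+link6  7|4|2
P(2,3) f=1→J1  7|5|2
C(5,6) f=2→J2  7|5|3
+link7  8|5|3
P(7,0) f=1→J1  8|6|3
P(3,5) f=1→J1  8|7|3
P(7,5) f=1→J1  8|8|3
P(7,1) f=1→J1  8|9|3
M = 3(8−1)−2·9−3 = 21−18−3 = 0

M = 0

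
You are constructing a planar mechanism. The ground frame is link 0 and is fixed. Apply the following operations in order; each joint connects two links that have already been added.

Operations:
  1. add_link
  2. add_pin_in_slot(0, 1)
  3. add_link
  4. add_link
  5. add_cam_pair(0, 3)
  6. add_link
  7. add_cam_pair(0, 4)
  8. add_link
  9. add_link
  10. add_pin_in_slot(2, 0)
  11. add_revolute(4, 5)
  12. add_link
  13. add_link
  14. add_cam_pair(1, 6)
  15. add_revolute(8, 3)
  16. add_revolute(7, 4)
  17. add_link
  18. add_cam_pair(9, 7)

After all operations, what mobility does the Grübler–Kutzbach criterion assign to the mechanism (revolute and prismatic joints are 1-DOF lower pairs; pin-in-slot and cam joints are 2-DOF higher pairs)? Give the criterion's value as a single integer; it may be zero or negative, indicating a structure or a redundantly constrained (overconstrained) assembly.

M = 15

ground; <1,0,0>
#1 <2,0,0>
PS:0↔1 J2 <2,0,1>
#2 <3,0,1>
#3 <4,0,1>
C:0↔3 J2 <4,0,2>
#4 <5,0,2>
C:0↔4 J2 <5,0,3>
#5 <6,0,3>
#6 <7,0,3>
PS:2↔0 J2 <7,0,4>
R:4↔5 J1 <7,1,4>
#7 <8,1,4>
#8 <9,1,4>
C:1↔6 J2 <9,1,5>
R:8↔3 J1 <9,2,5>
R:7↔4 J1 <9,3,5>
#9 <10,3,5>
C:9↔7 J2 <10,3,6>
3×9 − 2×3 − 1×6 = 15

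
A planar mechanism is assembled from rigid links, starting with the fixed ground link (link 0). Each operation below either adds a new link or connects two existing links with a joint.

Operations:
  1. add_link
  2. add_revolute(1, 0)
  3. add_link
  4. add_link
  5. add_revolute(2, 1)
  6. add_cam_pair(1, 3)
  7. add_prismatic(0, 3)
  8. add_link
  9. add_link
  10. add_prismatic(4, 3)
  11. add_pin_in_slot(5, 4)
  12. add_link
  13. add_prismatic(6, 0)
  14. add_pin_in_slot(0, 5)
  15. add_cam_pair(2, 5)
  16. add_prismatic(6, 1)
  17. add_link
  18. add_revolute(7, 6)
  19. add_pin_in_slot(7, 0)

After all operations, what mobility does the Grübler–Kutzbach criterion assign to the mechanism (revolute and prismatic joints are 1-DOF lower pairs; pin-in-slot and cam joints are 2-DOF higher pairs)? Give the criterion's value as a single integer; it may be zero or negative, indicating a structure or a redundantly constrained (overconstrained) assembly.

M = 2

(L,J1,J2)=(1,0,0); link0 fixed
link1: (2,0,0)
R 1-0 [J1]: (2,1,0)
link2: (3,1,0)
link3: (4,1,0)
R 2-1 [J1]: (4,2,0)
C 1-3 [J2]: (4,2,1)
P 0-3 [J1]: (4,3,1)
link4: (5,3,1)
link5: (6,3,1)
P 4-3 [J1]: (6,4,1)
PS 5-4 [J2]: (6,4,2)
link6: (7,4,2)
P 6-0 [J1]: (7,5,2)
PS 0-5 [J2]: (7,5,3)
C 2-5 [J2]: (7,5,4)
P 6-1 [J1]: (7,6,4)
link7: (8,6,4)
R 7-6 [J1]: (8,7,4)
PS 7-0 [J2]: (8,7,5)
Grübler: 3·7 − 2·7 − 5 = 2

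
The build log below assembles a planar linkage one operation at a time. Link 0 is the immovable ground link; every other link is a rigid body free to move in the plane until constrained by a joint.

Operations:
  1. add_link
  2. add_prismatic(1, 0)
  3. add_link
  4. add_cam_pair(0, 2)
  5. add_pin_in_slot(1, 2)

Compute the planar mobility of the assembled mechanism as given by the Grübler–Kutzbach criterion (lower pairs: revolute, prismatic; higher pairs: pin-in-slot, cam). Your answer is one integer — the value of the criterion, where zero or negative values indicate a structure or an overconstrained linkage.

link 0 = ground. State L|J1|J2 = 1|0|0
+link1  2|0|0
P(1,0) f=1→J1  2|1|0
+link2  3|1|0
C(0,2) f=2→J2  3|1|1
PS(1,2) f=2→J2  3|1|2
M = 3(3−1)−2·1−2 = 6−2−2 = 2

M = 2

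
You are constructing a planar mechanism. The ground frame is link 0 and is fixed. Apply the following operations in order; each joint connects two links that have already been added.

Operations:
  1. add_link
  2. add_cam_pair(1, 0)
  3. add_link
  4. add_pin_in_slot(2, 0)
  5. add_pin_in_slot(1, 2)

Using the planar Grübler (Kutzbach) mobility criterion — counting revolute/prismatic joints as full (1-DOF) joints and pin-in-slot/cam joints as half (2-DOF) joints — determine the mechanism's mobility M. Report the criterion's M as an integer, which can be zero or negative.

M = 3

L=1 J1=0 J2=0
add link → L=2 J1=0 J2=0
C@1,0 dof=2 J2 → L=2 J1=0 J2=1
add link → L=3 J1=0 J2=1
PS@2,0 dof=2 J2 → L=3 J1=0 J2=2
PS@1,2 dof=2 J2 → L=3 J1=0 J2=3
M=3(L−1)−2J1−J2=3·2−2·0−3=3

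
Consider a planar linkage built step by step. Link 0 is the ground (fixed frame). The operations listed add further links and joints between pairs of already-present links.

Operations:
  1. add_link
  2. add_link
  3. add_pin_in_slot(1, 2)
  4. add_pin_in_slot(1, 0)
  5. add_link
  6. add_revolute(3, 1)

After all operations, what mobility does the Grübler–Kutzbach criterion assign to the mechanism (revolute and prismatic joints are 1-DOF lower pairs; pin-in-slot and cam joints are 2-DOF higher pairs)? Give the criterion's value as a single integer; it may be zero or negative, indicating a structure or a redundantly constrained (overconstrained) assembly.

M = 5

(L,J1,J2)=(1,0,0); link0 fixed
link1: (2,0,0)
link2: (3,0,0)
PS 1-2 [J2]: (3,0,1)
PS 1-0 [J2]: (3,0,2)
link3: (4,0,2)
R 3-1 [J1]: (4,1,2)
Grübler: 3·3 − 2·1 − 2 = 5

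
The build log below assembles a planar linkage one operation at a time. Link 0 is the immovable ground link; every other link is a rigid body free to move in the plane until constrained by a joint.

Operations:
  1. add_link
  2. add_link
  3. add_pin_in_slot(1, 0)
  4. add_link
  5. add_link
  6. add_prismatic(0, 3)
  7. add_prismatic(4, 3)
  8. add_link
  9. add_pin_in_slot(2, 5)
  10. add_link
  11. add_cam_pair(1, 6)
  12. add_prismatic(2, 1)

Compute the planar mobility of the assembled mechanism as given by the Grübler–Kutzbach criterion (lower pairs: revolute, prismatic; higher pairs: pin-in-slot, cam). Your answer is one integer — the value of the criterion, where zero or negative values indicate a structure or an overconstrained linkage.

link 0 = ground. State L|J1|J2 = 1|0|0
+link1  2|0|0
+link2  3|0|0
PS(1,0) f=2→J2  3|0|1
+link3  4|0|1
+link4  5|0|1
P(0,3) f=1→J1  5|1|1
P(4,3) f=1→J1  5|2|1
+link5  6|2|1
PS(2,5) f=2→J2  6|2|2
+link6  7|2|2
C(1,6) f=2→J2  7|2|3
P(2,1) f=1→J1  7|3|3
M = 3(7−1)−2·3−3 = 18−6−3 = 9

M = 9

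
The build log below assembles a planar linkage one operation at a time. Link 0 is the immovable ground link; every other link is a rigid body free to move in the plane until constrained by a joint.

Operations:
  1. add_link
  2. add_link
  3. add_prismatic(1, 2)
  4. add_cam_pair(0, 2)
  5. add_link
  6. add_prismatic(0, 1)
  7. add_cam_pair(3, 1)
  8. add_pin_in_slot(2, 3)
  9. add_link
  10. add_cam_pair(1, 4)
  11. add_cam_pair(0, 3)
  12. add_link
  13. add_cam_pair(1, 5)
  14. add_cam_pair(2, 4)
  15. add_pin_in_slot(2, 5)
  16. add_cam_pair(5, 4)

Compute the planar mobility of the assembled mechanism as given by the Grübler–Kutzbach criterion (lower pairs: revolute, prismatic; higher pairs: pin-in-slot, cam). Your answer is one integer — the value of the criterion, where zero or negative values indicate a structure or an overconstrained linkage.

(L,J1,J2)=(1,0,0); link0 fixed
link1: (2,0,0)
link2: (3,0,0)
P 1-2 [J1]: (3,1,0)
C 0-2 [J2]: (3,1,1)
link3: (4,1,1)
P 0-1 [J1]: (4,2,1)
C 3-1 [J2]: (4,2,2)
PS 2-3 [J2]: (4,2,3)
link4: (5,2,3)
C 1-4 [J2]: (5,2,4)
C 0-3 [J2]: (5,2,5)
link5: (6,2,5)
C 1-5 [J2]: (6,2,6)
C 2-4 [J2]: (6,2,7)
PS 2-5 [J2]: (6,2,8)
C 5-4 [J2]: (6,2,9)
Grübler: 3·5 − 2·2 − 9 = 2

M = 2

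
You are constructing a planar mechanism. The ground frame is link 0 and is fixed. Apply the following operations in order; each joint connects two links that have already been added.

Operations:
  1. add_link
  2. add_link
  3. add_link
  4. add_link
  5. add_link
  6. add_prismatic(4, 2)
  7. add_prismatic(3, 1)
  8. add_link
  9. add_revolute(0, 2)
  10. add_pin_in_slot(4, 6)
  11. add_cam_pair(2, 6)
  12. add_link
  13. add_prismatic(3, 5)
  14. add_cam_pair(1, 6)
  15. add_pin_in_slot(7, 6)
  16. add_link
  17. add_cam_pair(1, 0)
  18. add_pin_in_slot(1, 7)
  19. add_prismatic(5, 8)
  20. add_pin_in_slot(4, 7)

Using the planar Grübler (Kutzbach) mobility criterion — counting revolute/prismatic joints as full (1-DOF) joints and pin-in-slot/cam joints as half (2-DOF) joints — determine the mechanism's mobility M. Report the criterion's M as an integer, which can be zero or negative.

L=1 J1=0 J2=0
add link → L=2 J1=0 J2=0
add link → L=3 J1=0 J2=0
add link → L=4 J1=0 J2=0
add link → L=5 J1=0 J2=0
add link → L=6 J1=0 J2=0
P@4,2 dof=1 J1 → L=6 J1=1 J2=0
P@3,1 dof=1 J1 → L=6 J1=2 J2=0
add link → L=7 J1=2 J2=0
R@0,2 dof=1 J1 → L=7 J1=3 J2=0
PS@4,6 dof=2 J2 → L=7 J1=3 J2=1
C@2,6 dof=2 J2 → L=7 J1=3 J2=2
add link → L=8 J1=3 J2=2
P@3,5 dof=1 J1 → L=8 J1=4 J2=2
C@1,6 dof=2 J2 → L=8 J1=4 J2=3
PS@7,6 dof=2 J2 → L=8 J1=4 J2=4
add link → L=9 J1=4 J2=4
C@1,0 dof=2 J2 → L=9 J1=4 J2=5
PS@1,7 dof=2 J2 → L=9 J1=4 J2=6
P@5,8 dof=1 J1 → L=9 J1=5 J2=6
PS@4,7 dof=2 J2 → L=9 J1=5 J2=7
M=3(L−1)−2J1−J2=3·8−2·5−7=7

M = 7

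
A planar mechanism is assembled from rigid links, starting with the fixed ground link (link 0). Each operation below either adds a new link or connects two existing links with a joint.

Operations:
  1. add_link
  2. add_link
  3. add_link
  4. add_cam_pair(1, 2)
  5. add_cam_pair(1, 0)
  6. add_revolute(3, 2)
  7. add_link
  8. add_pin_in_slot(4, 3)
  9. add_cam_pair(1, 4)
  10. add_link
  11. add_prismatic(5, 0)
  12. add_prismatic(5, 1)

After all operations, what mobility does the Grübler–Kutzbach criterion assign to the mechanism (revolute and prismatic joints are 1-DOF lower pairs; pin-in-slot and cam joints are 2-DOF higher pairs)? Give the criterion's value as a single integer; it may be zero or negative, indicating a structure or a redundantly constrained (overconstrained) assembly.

(L,J1,J2)=(1,0,0); link0 fixed
link1: (2,0,0)
link2: (3,0,0)
link3: (4,0,0)
C 1-2 [J2]: (4,0,1)
C 1-0 [J2]: (4,0,2)
R 3-2 [J1]: (4,1,2)
link4: (5,1,2)
PS 4-3 [J2]: (5,1,3)
C 1-4 [J2]: (5,1,4)
link5: (6,1,4)
P 5-0 [J1]: (6,2,4)
P 5-1 [J1]: (6,3,4)
Grübler: 3·5 − 2·3 − 4 = 5

M = 5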